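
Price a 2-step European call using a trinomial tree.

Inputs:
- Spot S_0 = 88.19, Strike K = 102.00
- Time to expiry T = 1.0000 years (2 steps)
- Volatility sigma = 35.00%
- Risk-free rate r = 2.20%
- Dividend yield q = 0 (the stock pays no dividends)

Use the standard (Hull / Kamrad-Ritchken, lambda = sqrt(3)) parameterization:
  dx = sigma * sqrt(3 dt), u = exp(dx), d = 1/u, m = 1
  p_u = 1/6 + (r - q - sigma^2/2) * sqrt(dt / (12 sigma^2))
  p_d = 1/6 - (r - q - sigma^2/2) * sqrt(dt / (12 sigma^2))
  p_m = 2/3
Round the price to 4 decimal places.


Answer: Price = V(0,0) = 8.4019

Derivation:
dt = T/N = 0.500000; dx = sigma*sqrt(3*dt) = 0.428661
u = exp(dx) = 1.535200; d = 1/u = 0.651381
p_u = 0.143776, p_m = 0.666667, p_d = 0.189558
Discount per step: exp(-r*dt) = 0.989060
Stock lattice S(k, j) with j the centered position index:
  k=0: S(0,+0) = 88.1900
  k=1: S(1,-1) = 57.4453; S(1,+0) = 88.1900; S(1,+1) = 135.3893
  k=2: S(2,-2) = 37.4188; S(2,-1) = 57.4453; S(2,+0) = 88.1900; S(2,+1) = 135.3893; S(2,+2) = 207.8497
Terminal payoffs V(N, j) = max(S_T - K, 0):
  V(2,-2) = 0.000000; V(2,-1) = 0.000000; V(2,+0) = 0.000000; V(2,+1) = 33.389293; V(2,+2) = 105.849651
Backward induction: V(k, j) = exp(-r*dt) * [p_u * V(k+1, j+1) + p_m * V(k+1, j) + p_d * V(k+1, j-1)]
  V(1,-1) = exp(-r*dt) * [p_u*0.000000 + p_m*0.000000 + p_d*0.000000] = 0.000000
  V(1,+0) = exp(-r*dt) * [p_u*33.389293 + p_m*0.000000 + p_d*0.000000] = 4.748049
  V(1,+1) = exp(-r*dt) * [p_u*105.849651 + p_m*33.389293 + p_d*0.000000] = 37.068126
  V(0,+0) = exp(-r*dt) * [p_u*37.068126 + p_m*4.748049 + p_d*0.000000] = 8.401927


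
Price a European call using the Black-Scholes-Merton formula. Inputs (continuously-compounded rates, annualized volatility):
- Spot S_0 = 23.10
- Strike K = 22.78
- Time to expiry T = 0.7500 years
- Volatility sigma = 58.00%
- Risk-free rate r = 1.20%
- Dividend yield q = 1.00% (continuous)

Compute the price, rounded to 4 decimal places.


Answer: Price = 4.6895

Derivation:
d1 = (ln(S/K) + (r - q + 0.5*sigma^2) * T) / (sigma * sqrt(T)) = 0.28190552
d2 = d1 - sigma * sqrt(T) = -0.22038921
exp(-rT) = 0.99104038; exp(-qT) = 0.99252805
C = S_0 * exp(-qT) * N(d1) - K * exp(-rT) * N(d2)
N(d1) = 0.61099202; N(d2) = 0.41278402
C = 23.1000 * 0.99252805 * 0.61099202 - 22.7800 * 0.99104038 * 0.41278402 = 4.6895


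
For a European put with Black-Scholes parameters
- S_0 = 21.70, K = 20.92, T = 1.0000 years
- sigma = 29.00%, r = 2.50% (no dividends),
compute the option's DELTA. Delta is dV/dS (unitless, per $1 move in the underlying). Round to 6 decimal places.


d1 = 0.3574366253; d2 = 0.0674366253
phi(d1) = 0.3742545853; exp(-qT) = 1.0000000000; exp(-rT) = 0.9753099120
N(-d1) = 0.3603824811
Delta = -exp(-qT) * N(-d1) = -1.0000000000 * 0.3603824811 = -0.360382

Answer: Delta = -0.360382


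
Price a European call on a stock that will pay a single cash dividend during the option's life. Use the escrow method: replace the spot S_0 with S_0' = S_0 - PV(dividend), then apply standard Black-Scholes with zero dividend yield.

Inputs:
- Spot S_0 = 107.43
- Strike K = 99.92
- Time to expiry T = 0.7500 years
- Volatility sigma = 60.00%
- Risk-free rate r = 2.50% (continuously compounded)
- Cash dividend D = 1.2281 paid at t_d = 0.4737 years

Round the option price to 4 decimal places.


Answer: Price = 25.2548

Derivation:
PV(D) = D * exp(-r * t_d) = 1.2281 * 0.98822735 = 1.21364200
S_0' = S_0 - PV(D) = 107.4300 - 1.21364200 = 106.21635800
d1 = (ln(S_0'/K) + (r + sigma^2/2)*T) / (sigma*sqrt(T)) = 0.41349492
d2 = d1 - sigma*sqrt(T) = -0.10612033
exp(-rT) = 0.98142469
N(d1) = 0.66037798; N(d2) = 0.45774344
C = S_0' * N(d1) - K * exp(-rT) * N(d2) = 106.21635800 * 0.66037798 - 99.9200 * 0.98142469 * 0.45774344 = 25.2548


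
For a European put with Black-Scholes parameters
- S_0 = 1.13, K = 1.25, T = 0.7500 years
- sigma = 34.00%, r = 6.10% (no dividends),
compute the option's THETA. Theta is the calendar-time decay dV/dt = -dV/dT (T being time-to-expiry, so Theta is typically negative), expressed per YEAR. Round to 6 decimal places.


Answer: Theta = -0.042456

Derivation:
d1 = -0.0401629252; d2 = -0.3346115625
phi(d1) = 0.3986206511; exp(-qT) = 1.0000000000; exp(-rT) = 0.9552807525
Theta = -S*exp(-qT)*phi(d1)*sigma/(2*sqrt(T)) + r*K*exp(-rT)*N(-d2) - q*S*exp(-qT)*N(-d1)
N(-d1) = 0.5160183824; N(-d2) = 0.6310409392; sqrt(T) = 0.8660254038
Term 1 = -1.1300 * 1.0000000000 * 0.3986206511 * 0.3400 / (2 * 0.8660254038) = -0.0884212250
Term 2 = 0.0610 * 1.2500 * 0.9552807525 * 0.6310409392 = 0.0459651213
Term 3 = 0 (no dividend yield, q = 0)
Theta = -0.0884212250 + (0.0459651213) + (0.0000000000) = -0.042456


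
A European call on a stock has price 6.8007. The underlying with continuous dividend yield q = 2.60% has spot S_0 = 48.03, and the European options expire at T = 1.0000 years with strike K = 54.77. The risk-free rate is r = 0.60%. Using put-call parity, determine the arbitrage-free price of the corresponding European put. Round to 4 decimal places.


Answer: Put price = 14.4457

Derivation:
Put-call parity: C - P = S_0 * exp(-qT) - K * exp(-rT).
S_0 * exp(-qT) = 48.0300 * 0.97433509 = 46.79731435
K * exp(-rT) = 54.7700 * 0.99401796 = 54.44236389
P = C - S*exp(-qT) + K*exp(-rT)
P = 6.8007 - 46.79731435 + 54.44236389 = 14.4457


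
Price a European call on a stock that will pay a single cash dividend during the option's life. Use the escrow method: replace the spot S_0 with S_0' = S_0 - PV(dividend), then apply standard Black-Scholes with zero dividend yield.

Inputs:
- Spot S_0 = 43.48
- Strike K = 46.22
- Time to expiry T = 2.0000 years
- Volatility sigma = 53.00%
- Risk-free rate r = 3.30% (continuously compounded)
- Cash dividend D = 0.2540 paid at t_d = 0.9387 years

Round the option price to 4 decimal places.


PV(D) = D * exp(-r * t_d) = 0.2540 * 0.96949777 = 0.24625243
S_0' = S_0 - PV(D) = 43.4800 - 0.24625243 = 43.23374757
d1 = (ln(S_0'/K) + (r + sigma^2/2)*T) / (sigma*sqrt(T)) = 0.37371098
d2 = d1 - sigma*sqrt(T) = -0.37582221
exp(-rT) = 0.93613086
N(d1) = 0.64569032; N(d2) = 0.35352454
C = S_0' * N(d1) - K * exp(-rT) * N(d2) = 43.23374757 * 0.64569032 - 46.2200 * 0.93613086 * 0.35352454 = 12.6193

Answer: Price = 12.6193


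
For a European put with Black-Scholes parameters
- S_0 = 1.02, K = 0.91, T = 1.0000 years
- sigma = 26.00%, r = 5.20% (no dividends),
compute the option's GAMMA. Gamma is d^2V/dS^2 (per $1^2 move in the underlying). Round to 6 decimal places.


Answer: Gamma = 1.119331

Derivation:
d1 = 0.7688973337; d2 = 0.5088973337
phi(d1) = 0.2968465061; exp(-qT) = 1.0000000000; exp(-rT) = 0.9493288668
Gamma = exp(-qT) * phi(d1) / (S * sigma * sqrt(T)) = 1.0000000000 * 0.2968465061 / (1.0200 * 0.2600 * 1.0000000000) = 1.119331


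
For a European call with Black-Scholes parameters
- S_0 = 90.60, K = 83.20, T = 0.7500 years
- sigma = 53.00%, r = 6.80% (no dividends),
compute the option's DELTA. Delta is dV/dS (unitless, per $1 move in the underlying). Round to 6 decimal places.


Answer: Delta = 0.700642

Derivation:
d1 = 0.5262479407; d2 = 0.0672544767
phi(d1) = 0.3473553427; exp(-qT) = 1.0000000000; exp(-rT) = 0.9502786705
N(d1) = 0.7006420257
Delta = exp(-qT) * N(d1) = 1.0000000000 * 0.7006420257 = 0.700642


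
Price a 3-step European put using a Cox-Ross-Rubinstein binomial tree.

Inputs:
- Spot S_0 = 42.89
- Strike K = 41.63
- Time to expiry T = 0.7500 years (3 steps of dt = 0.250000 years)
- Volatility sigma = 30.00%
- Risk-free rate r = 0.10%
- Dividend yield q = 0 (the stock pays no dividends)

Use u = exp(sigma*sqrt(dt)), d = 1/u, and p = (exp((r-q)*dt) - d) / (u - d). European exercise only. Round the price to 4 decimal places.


dt = T/N = 0.250000
u = exp(sigma*sqrt(dt)) = 1.161834; d = 1/u = 0.860708
p = (exp((r-q)*dt) - d) / (u - d) = 0.463400
Discount per step: exp(-r*dt) = 0.999750
Stock lattice S(k, i) with i counting down-moves:
  k=0: S(0,0) = 42.8900
  k=1: S(1,0) = 49.8311; S(1,1) = 36.9158
  k=2: S(2,0) = 57.8954; S(2,1) = 42.8900; S(2,2) = 31.7737
  k=3: S(3,0) = 67.2649; S(3,1) = 49.8311; S(3,2) = 36.9158; S(3,3) = 27.3479
Terminal payoffs V(N, i) = max(K - S_T, 0):
  V(3,0) = 0.000000; V(3,1) = 0.000000; V(3,2) = 4.714235; V(3,3) = 14.282129
Backward induction: V(k, i) = exp(-r*dt) * [p * V(k+1, i) + (1-p) * V(k+1, i+1)].
  V(2,0) = exp(-r*dt) * [p*0.000000 + (1-p)*0.000000] = 0.000000
  V(2,1) = exp(-r*dt) * [p*0.000000 + (1-p)*4.714235] = 2.529024
  V(2,2) = exp(-r*dt) * [p*4.714235 + (1-p)*14.282129] = 9.845900
  V(1,0) = exp(-r*dt) * [p*0.000000 + (1-p)*2.529024] = 1.356734
  V(1,1) = exp(-r*dt) * [p*2.529024 + (1-p)*9.845900] = 6.453643
  V(0,0) = exp(-r*dt) * [p*1.356734 + (1-p)*6.453643] = 4.090710

Answer: Price = V(0,0) = 4.0907


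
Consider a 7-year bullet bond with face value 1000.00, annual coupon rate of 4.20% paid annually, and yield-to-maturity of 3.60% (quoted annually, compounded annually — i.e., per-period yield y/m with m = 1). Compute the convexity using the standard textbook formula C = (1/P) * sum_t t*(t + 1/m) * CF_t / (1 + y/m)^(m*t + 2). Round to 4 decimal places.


Answer: Convexity = 44.5257

Derivation:
Coupon per period c = face * coupon_rate / m = 42.000000
Periods per year m = 1; per-period yield y/m = 0.036000
Number of cashflows N = 7
Cashflows (t years, CF_t, discount factor 1/(1+y/m)^(m*t), PV):
  t = 1.0000: CF_t = 42.000000, DF = 0.965251, PV = 40.540541
  t = 2.0000: CF_t = 42.000000, DF = 0.931709, PV = 39.131796
  t = 3.0000: CF_t = 42.000000, DF = 0.899333, PV = 37.772004
  t = 4.0000: CF_t = 42.000000, DF = 0.868082, PV = 36.459463
  t = 5.0000: CF_t = 42.000000, DF = 0.837917, PV = 35.192532
  t = 6.0000: CF_t = 42.000000, DF = 0.808801, PV = 33.969625
  t = 7.0000: CF_t = 1042.000000, DF = 0.780696, PV = 813.484779
Price P = sum_t PV_t = 1036.550739
Convexity numerator sum_t t*(t + 1/m) * CF_t / (1+y/m)^(m*t + 2):
  t = 1.0000: term = 75.544008
  t = 2.0000: term = 218.756778
  t = 3.0000: term = 422.310383
  t = 4.0000: term = 679.392508
  t = 5.0000: term = 983.676412
  t = 6.0000: term = 1329.292448
  t = 7.0000: term = 42444.160418
Convexity = (1/P) * sum = 46153.132956 / 1036.550739 = 44.525686


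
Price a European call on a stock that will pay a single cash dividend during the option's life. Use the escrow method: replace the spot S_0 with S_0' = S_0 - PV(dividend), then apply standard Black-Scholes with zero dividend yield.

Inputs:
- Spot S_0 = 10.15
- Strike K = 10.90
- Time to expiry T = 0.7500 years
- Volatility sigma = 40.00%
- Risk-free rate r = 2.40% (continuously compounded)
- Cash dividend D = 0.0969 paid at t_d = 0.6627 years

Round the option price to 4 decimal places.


PV(D) = D * exp(-r * t_d) = 0.0969 * 0.98422101 = 0.09537102
S_0' = S_0 - PV(D) = 10.1500 - 0.09537102 = 10.05462898
d1 = (ln(S_0'/K) + (r + sigma^2/2)*T) / (sigma*sqrt(T)) = -0.00787987
d2 = d1 - sigma*sqrt(T) = -0.35429003
exp(-rT) = 0.98216103
N(d1) = 0.49685642; N(d2) = 0.36156077
C = S_0' * N(d1) - K * exp(-rT) * N(d2) = 10.05462898 * 0.49685642 - 10.9000 * 0.98216103 * 0.36156077 = 1.1250

Answer: Price = 1.1250


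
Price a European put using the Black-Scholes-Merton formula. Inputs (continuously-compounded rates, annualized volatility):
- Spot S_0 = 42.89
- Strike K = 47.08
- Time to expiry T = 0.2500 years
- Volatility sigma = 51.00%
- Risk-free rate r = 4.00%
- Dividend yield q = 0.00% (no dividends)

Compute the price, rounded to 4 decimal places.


Answer: Price = 6.6391

Derivation:
d1 = (ln(S/K) + (r - q + 0.5*sigma^2) * T) / (sigma * sqrt(T)) = -0.19881209
d2 = d1 - sigma * sqrt(T) = -0.45381209
exp(-rT) = 0.99004983; exp(-qT) = 1.00000000
P = K * exp(-rT) * N(-d2) - S_0 * exp(-qT) * N(-d1)
N(-d1) = 0.57879513; N(-d2) = 0.67501796
P = 47.0800 * 0.99004983 * 0.67501796 - 42.8900 * 1.00000000 * 0.57879513 = 6.6391


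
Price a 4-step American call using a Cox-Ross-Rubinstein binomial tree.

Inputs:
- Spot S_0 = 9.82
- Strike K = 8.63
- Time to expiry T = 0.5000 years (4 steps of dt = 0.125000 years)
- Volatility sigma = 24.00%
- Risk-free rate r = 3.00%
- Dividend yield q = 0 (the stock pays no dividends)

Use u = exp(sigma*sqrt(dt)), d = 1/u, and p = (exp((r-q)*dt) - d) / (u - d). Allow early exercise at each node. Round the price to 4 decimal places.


Answer: Price = V(0,0) = 1.5026

Derivation:
dt = T/N = 0.125000
u = exp(sigma*sqrt(dt)) = 1.088557; d = 1/u = 0.918647
p = (exp((r-q)*dt) - d) / (u - d) = 0.500912
Discount per step: exp(-r*dt) = 0.996257
Stock lattice S(k, i) with i counting down-moves:
  k=0: S(0,0) = 9.8200
  k=1: S(1,0) = 10.6896; S(1,1) = 9.0211
  k=2: S(2,0) = 11.6363; S(2,1) = 9.8200; S(2,2) = 8.2872
  k=3: S(3,0) = 12.6667; S(3,1) = 10.6896; S(3,2) = 9.0211; S(3,3) = 7.6130
  k=4: S(4,0) = 13.7885; S(4,1) = 11.6363; S(4,2) = 9.8200; S(4,3) = 8.2872; S(4,4) = 6.9937
Terminal payoffs V(N, i) = max(S_T - K, 0):
  V(4,0) = 5.158465; V(4,1) = 3.006268; V(4,2) = 1.190000; V(4,3) = 0.000000; V(4,4) = 0.000000
Backward induction: V(k, i) = exp(-r*dt) * [p * V(k+1, i) + (1-p) * V(k+1, i+1)]; then take max(V_cont, immediate exercise) for American.
  V(3,0) = exp(-r*dt) * [p*5.158465 + (1-p)*3.006268] = 4.069041; exercise = 4.036739; V(3,0) = max -> 4.069041
  V(3,1) = exp(-r*dt) * [p*3.006268 + (1-p)*1.190000] = 2.091930; exercise = 2.059628; V(3,1) = max -> 2.091930
  V(3,2) = exp(-r*dt) * [p*1.190000 + (1-p)*0.000000] = 0.593854; exercise = 0.391118; V(3,2) = max -> 0.593854
  V(3,3) = exp(-r*dt) * [p*0.000000 + (1-p)*0.000000] = 0.000000; exercise = 0.000000; V(3,3) = max -> 0.000000
  V(2,0) = exp(-r*dt) * [p*4.069041 + (1-p)*2.091930] = 3.070751; exercise = 3.006268; V(2,0) = max -> 3.070751
  V(2,1) = exp(-r*dt) * [p*2.091930 + (1-p)*0.593854] = 1.339226; exercise = 1.190000; V(2,1) = max -> 1.339226
  V(2,2) = exp(-r*dt) * [p*0.593854 + (1-p)*0.000000] = 0.296355; exercise = 0.000000; V(2,2) = max -> 0.296355
  V(1,0) = exp(-r*dt) * [p*3.070751 + (1-p)*1.339226] = 2.198307; exercise = 2.059628; V(1,0) = max -> 2.198307
  V(1,1) = exp(-r*dt) * [p*1.339226 + (1-p)*0.296355] = 0.815676; exercise = 0.391118; V(1,1) = max -> 0.815676
  V(0,0) = exp(-r*dt) * [p*2.198307 + (1-p)*0.815676] = 1.502607; exercise = 1.190000; V(0,0) = max -> 1.502607


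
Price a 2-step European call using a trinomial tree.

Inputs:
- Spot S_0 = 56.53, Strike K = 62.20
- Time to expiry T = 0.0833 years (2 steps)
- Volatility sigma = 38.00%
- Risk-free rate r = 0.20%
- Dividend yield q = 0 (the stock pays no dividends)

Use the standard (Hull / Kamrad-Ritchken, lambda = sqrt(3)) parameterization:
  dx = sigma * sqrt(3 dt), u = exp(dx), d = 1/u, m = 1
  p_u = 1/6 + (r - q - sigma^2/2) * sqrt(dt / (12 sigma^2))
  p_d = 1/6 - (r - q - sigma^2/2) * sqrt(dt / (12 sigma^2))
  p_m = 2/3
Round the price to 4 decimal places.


dt = T/N = 0.041650; dx = sigma*sqrt(3*dt) = 0.134323
u = exp(dx) = 1.143763; d = 1/u = 0.874307
p_u = 0.155783, p_m = 0.666667, p_d = 0.177550
Discount per step: exp(-r*dt) = 0.999917
Stock lattice S(k, j) with j the centered position index:
  k=0: S(0,+0) = 56.5300
  k=1: S(1,-1) = 49.4246; S(1,+0) = 56.5300; S(1,+1) = 64.6569
  k=2: S(2,-2) = 43.2123; S(2,-1) = 49.4246; S(2,+0) = 56.5300; S(2,+1) = 64.6569; S(2,+2) = 73.9522
Terminal payoffs V(N, j) = max(S_T - K, 0):
  V(2,-2) = 0.000000; V(2,-1) = 0.000000; V(2,+0) = 0.000000; V(2,+1) = 2.456904; V(2,+2) = 11.752153
Backward induction: V(k, j) = exp(-r*dt) * [p_u * V(k+1, j+1) + p_m * V(k+1, j) + p_d * V(k+1, j-1)]
  V(1,-1) = exp(-r*dt) * [p_u*0.000000 + p_m*0.000000 + p_d*0.000000] = 0.000000
  V(1,+0) = exp(-r*dt) * [p_u*2.456904 + p_m*0.000000 + p_d*0.000000] = 0.382712
  V(1,+1) = exp(-r*dt) * [p_u*11.752153 + p_m*2.456904 + p_d*0.000000] = 3.468434
  V(0,+0) = exp(-r*dt) * [p_u*3.468434 + p_m*0.382712 + p_d*0.000000] = 0.795399

Answer: Price = V(0,0) = 0.7954


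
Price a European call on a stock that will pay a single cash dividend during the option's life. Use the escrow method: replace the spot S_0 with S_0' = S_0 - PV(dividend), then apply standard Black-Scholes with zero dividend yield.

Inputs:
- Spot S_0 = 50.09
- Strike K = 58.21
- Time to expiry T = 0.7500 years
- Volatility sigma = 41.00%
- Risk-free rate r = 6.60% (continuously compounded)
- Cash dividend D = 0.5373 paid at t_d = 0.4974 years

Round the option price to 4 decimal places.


Answer: Price = 4.8367

Derivation:
PV(D) = D * exp(-r * t_d) = 0.5373 * 0.96770460 = 0.51994768
S_0' = S_0 - PV(D) = 50.0900 - 0.51994768 = 49.57005232
d1 = (ln(S_0'/K) + (r + sigma^2/2)*T) / (sigma*sqrt(T)) = -0.13555845
d2 = d1 - sigma*sqrt(T) = -0.49062886
exp(-rT) = 0.95170516
N(d1) = 0.44608518; N(d2) = 0.31184448
C = S_0' * N(d1) - K * exp(-rT) * N(d2) = 49.57005232 * 0.44608518 - 58.2100 * 0.95170516 * 0.31184448 = 4.8367


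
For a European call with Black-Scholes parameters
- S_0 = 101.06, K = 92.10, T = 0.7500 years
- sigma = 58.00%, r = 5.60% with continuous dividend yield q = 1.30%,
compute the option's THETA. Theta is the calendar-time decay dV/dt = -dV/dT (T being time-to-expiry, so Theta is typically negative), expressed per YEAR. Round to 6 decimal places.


Answer: Theta = -13.366524

Derivation:
d1 = 0.5001833376; d2 = -0.0021113966
phi(d1) = 0.3520330489; exp(-qT) = 0.9902973771; exp(-rT) = 0.9588697806
Theta = -S*exp(-qT)*phi(d1)*sigma/(2*sqrt(T)) - r*K*exp(-rT)*N(d2) + q*S*exp(-qT)*N(d1)
N(d1) = 0.6915270051; N(d2) = 0.4991576752; sqrt(T) = 0.8660254038
Term 1 = -101.0600 * 0.9902973771 * 0.3520330489 * 0.5800 / (2 * 0.8660254038) = -11.7976559231
Term 2 = -0.0560 * 92.1000 * 0.9588697806 * 0.4991576752 = -2.4685677009
Term 3 = 0.0130 * 101.0600 * 0.9902973771 * 0.6915270051 = 0.8996993766
Theta = -11.7976559231 + (-2.4685677009) + (0.8996993766) = -13.366524


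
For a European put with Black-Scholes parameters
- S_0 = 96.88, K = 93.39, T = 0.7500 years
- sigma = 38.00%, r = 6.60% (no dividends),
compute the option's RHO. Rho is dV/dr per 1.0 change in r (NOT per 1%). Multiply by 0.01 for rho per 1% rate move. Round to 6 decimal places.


d1 = 0.4264455739; d2 = 0.0973559205
phi(d1) = 0.3642676254; exp(-qT) = 1.0000000000; exp(-rT) = 0.9517051581
N(-d2) = 0.4612218744
Rho = -K*T*exp(-rT)*N(-d2) = -93.3900 * 0.7500 * 0.9517051581 * 0.4612218744 = -30.744962

Answer: Rho = -30.744962


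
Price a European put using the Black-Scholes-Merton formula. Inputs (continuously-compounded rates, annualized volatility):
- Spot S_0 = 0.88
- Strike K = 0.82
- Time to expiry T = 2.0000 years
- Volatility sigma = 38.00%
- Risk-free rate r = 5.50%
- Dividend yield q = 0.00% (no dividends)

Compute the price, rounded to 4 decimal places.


Answer: Price = 0.1076

Derivation:
d1 = (ln(S/K) + (r - q + 0.5*sigma^2) * T) / (sigma * sqrt(T)) = 0.60479507
d2 = d1 - sigma * sqrt(T) = 0.06739391
exp(-rT) = 0.89583414; exp(-qT) = 1.00000000
P = K * exp(-rT) * N(-d2) - S_0 * exp(-qT) * N(-d1)
N(-d1) = 0.27265759; N(-d2) = 0.47313406
P = 0.8200 * 0.89583414 * 0.47313406 - 0.8800 * 1.00000000 * 0.27265759 = 0.1076


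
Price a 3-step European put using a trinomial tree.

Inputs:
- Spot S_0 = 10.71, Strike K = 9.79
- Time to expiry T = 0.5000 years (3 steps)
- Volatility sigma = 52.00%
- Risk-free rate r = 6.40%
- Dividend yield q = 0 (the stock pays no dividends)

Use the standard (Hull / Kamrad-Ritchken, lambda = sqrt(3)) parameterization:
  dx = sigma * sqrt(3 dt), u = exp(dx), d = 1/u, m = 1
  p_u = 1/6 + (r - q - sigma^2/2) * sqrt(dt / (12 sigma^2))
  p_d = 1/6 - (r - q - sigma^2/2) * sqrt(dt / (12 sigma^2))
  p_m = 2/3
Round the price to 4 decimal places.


Answer: Price = V(0,0) = 0.9337

Derivation:
dt = T/N = 0.166667; dx = sigma*sqrt(3*dt) = 0.367696
u = exp(dx) = 1.444402; d = 1/u = 0.692328
p_u = 0.150530, p_m = 0.666667, p_d = 0.182803
Discount per step: exp(-r*dt) = 0.989390
Stock lattice S(k, j) with j the centered position index:
  k=0: S(0,+0) = 10.7100
  k=1: S(1,-1) = 7.4148; S(1,+0) = 10.7100; S(1,+1) = 15.4695
  k=2: S(2,-2) = 5.1335; S(2,-1) = 7.4148; S(2,+0) = 10.7100; S(2,+1) = 15.4695; S(2,+2) = 22.3442
  k=3: S(3,-3) = 3.5541; S(3,-2) = 5.1335; S(3,-1) = 7.4148; S(3,+0) = 10.7100; S(3,+1) = 15.4695; S(3,+2) = 22.3442; S(3,+3) = 32.2741
Terminal payoffs V(N, j) = max(K - S_T, 0):
  V(3,-3) = 6.235938; V(3,-2) = 4.656504; V(3,-1) = 2.375168; V(3,+0) = 0.000000; V(3,+1) = 0.000000; V(3,+2) = 0.000000; V(3,+3) = 0.000000
Backward induction: V(k, j) = exp(-r*dt) * [p_u * V(k+1, j+1) + p_m * V(k+1, j) + p_d * V(k+1, j-1)]
  V(2,-2) = exp(-r*dt) * [p_u*2.375168 + p_m*4.656504 + p_d*6.235938] = 4.552995
  V(2,-1) = exp(-r*dt) * [p_u*0.000000 + p_m*2.375168 + p_d*4.656504] = 2.408837
  V(2,+0) = exp(-r*dt) * [p_u*0.000000 + p_m*0.000000 + p_d*2.375168] = 0.429582
  V(2,+1) = exp(-r*dt) * [p_u*0.000000 + p_m*0.000000 + p_d*0.000000] = 0.000000
  V(2,+2) = exp(-r*dt) * [p_u*0.000000 + p_m*0.000000 + p_d*0.000000] = 0.000000
  V(1,-1) = exp(-r*dt) * [p_u*0.429582 + p_m*2.408837 + p_d*4.552995] = 2.476303
  V(1,+0) = exp(-r*dt) * [p_u*0.000000 + p_m*0.429582 + p_d*2.408837] = 0.719020
  V(1,+1) = exp(-r*dt) * [p_u*0.000000 + p_m*0.000000 + p_d*0.429582] = 0.077696
  V(0,+0) = exp(-r*dt) * [p_u*0.077696 + p_m*0.719020 + p_d*2.476303] = 0.933706


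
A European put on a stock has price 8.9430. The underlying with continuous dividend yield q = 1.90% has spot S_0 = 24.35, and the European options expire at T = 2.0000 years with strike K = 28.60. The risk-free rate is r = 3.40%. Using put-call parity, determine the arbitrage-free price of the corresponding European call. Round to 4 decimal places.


Put-call parity: C - P = S_0 * exp(-qT) - K * exp(-rT).
S_0 * exp(-qT) = 24.3500 * 0.96271294 = 23.44206011
K * exp(-rT) = 28.6000 * 0.93426047 = 26.71984954
C = P + S*exp(-qT) - K*exp(-rT)
C = 8.9430 + 23.44206011 - 26.71984954 = 5.6652

Answer: Call price = 5.6652


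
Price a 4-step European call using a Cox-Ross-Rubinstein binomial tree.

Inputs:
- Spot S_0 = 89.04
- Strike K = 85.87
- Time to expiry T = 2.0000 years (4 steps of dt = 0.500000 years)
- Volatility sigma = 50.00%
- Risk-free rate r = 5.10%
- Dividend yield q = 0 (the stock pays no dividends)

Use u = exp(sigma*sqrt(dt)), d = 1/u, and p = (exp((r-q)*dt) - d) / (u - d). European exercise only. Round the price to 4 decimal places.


dt = T/N = 0.500000
u = exp(sigma*sqrt(dt)) = 1.424119; d = 1/u = 0.702189
p = (exp((r-q)*dt) - d) / (u - d) = 0.448297
Discount per step: exp(-r*dt) = 0.974822
Stock lattice S(k, i) with i counting down-moves:
  k=0: S(0,0) = 89.0400
  k=1: S(1,0) = 126.8036; S(1,1) = 62.5229
  k=2: S(2,0) = 180.5834; S(2,1) = 89.0400; S(2,2) = 43.9028
  k=3: S(3,0) = 257.1722; S(3,1) = 126.8036; S(3,2) = 62.5229; S(3,3) = 30.8281
  k=4: S(4,0) = 366.2438; S(4,1) = 180.5834; S(4,2) = 89.0400; S(4,3) = 43.9028; S(4,4) = 21.6471
Terminal payoffs V(N, i) = max(S_T - K, 0):
  V(4,0) = 280.373814; V(4,1) = 94.713358; V(4,2) = 3.170000; V(4,3) = 0.000000; V(4,4) = 0.000000
Backward induction: V(k, i) = exp(-r*dt) * [p * V(k+1, i) + (1-p) * V(k+1, i+1)].
  V(3,0) = exp(-r*dt) * [p*280.373814 + (1-p)*94.713358] = 173.464197
  V(3,1) = exp(-r*dt) * [p*94.713358 + (1-p)*3.170000] = 43.095560
  V(3,2) = exp(-r*dt) * [p*3.170000 + (1-p)*0.000000] = 1.385322
  V(3,3) = exp(-r*dt) * [p*0.000000 + (1-p)*0.000000] = 0.000000
  V(2,0) = exp(-r*dt) * [p*173.464197 + (1-p)*43.095560] = 98.982929
  V(2,1) = exp(-r*dt) * [p*43.095560 + (1-p)*1.385322] = 19.578238
  V(2,2) = exp(-r*dt) * [p*1.385322 + (1-p)*0.000000] = 0.605400
  V(1,0) = exp(-r*dt) * [p*98.982929 + (1-p)*19.578238] = 53.785957
  V(1,1) = exp(-r*dt) * [p*19.578238 + (1-p)*0.605400] = 8.881480
  V(0,0) = exp(-r*dt) * [p*53.785957 + (1-p)*8.881480] = 28.281576

Answer: Price = V(0,0) = 28.2816


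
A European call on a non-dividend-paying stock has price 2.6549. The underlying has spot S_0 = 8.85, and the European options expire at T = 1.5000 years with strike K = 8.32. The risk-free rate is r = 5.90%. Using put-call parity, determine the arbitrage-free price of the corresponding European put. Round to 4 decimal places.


Put-call parity: C - P = S_0 * exp(-qT) - K * exp(-rT).
S_0 * exp(-qT) = 8.8500 * 1.00000000 = 8.85000000
K * exp(-rT) = 8.3200 * 0.91530311 = 7.61532188
P = C - S*exp(-qT) + K*exp(-rT)
P = 2.6549 - 8.85000000 + 7.61532188 = 1.4202

Answer: Put price = 1.4202


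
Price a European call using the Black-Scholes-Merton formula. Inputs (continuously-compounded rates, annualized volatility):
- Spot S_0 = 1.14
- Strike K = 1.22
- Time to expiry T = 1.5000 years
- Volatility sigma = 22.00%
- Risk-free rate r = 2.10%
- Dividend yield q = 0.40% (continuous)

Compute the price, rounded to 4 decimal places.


Answer: Price = 0.1011

Derivation:
d1 = (ln(S/K) + (r - q + 0.5*sigma^2) * T) / (sigma * sqrt(T)) = -0.02235195
d2 = d1 - sigma * sqrt(T) = -0.29179582
exp(-rT) = 0.96899096; exp(-qT) = 0.99401796
C = S_0 * exp(-qT) * N(d1) - K * exp(-rT) * N(d2)
N(d1) = 0.49108360; N(d2) = 0.38522137
C = 1.1400 * 0.99401796 * 0.49108360 - 1.2200 * 0.96899096 * 0.38522137 = 0.1011


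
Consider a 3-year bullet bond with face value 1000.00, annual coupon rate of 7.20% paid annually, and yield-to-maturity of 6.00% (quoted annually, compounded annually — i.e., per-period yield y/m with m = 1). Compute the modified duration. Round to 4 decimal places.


Answer: Modified duration = 2.6474

Derivation:
Coupon per period c = face * coupon_rate / m = 72.000000
Periods per year m = 1; per-period yield y/m = 0.060000
Number of cashflows N = 3
Cashflows (t years, CF_t, discount factor 1/(1+y/m)^(m*t), PV):
  t = 1.0000: CF_t = 72.000000, DF = 0.943396, PV = 67.924528
  t = 2.0000: CF_t = 72.000000, DF = 0.889996, PV = 64.079744
  t = 3.0000: CF_t = 1072.000000, DF = 0.839619, PV = 900.071871
Price P = sum_t PV_t = 1032.076143
First compute Macaulay numerator sum_t t * PV_t:
  t * PV_t at t = 1.0000: 67.924528
  t * PV_t at t = 2.0000: 128.159487
  t * PV_t at t = 3.0000: 2700.215614
Macaulay duration D = 2896.299630 / 1032.076143 = 2.806285
Modified duration = D / (1 + y/m) = 2.806285 / (1 + 0.060000) = 2.647439


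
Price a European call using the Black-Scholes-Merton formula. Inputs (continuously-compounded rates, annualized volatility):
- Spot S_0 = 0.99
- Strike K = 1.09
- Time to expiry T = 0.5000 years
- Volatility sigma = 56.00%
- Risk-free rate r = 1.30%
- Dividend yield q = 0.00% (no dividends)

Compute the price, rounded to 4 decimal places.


Answer: Price = 0.1203

Derivation:
d1 = (ln(S/K) + (r - q + 0.5*sigma^2) * T) / (sigma * sqrt(T)) = -0.02860760
d2 = d1 - sigma * sqrt(T) = -0.42458740
exp(-rT) = 0.99352108; exp(-qT) = 1.00000000
C = S_0 * exp(-qT) * N(d1) - K * exp(-rT) * N(d2)
N(d1) = 0.48858877; N(d2) = 0.33556874
C = 0.9900 * 1.00000000 * 0.48858877 - 1.0900 * 0.99352108 * 0.33556874 = 0.1203


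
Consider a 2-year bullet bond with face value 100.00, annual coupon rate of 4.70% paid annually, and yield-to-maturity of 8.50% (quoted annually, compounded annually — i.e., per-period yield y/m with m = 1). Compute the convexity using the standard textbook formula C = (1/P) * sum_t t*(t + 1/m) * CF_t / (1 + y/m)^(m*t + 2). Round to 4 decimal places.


Answer: Convexity = 4.9389

Derivation:
Coupon per period c = face * coupon_rate / m = 4.700000
Periods per year m = 1; per-period yield y/m = 0.085000
Number of cashflows N = 2
Cashflows (t years, CF_t, discount factor 1/(1+y/m)^(m*t), PV):
  t = 1.0000: CF_t = 4.700000, DF = 0.921659, PV = 4.331797
  t = 2.0000: CF_t = 104.700000, DF = 0.849455, PV = 88.937969
Price P = sum_t PV_t = 93.269766
Convexity numerator sum_t t*(t + 1/m) * CF_t / (1+y/m)^(m*t + 2):
  t = 1.0000: term = 7.359336
  t = 2.0000: term = 453.292965
Convexity = (1/P) * sum = 460.652302 / 93.269766 = 4.938924


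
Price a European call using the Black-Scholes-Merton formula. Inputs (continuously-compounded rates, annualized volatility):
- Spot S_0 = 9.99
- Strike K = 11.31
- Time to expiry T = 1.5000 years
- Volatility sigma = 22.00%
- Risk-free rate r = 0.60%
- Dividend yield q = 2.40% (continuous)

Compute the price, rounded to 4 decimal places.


Answer: Price = 0.5008

Derivation:
d1 = (ln(S/K) + (r - q + 0.5*sigma^2) * T) / (sigma * sqrt(T)) = -0.42607277
d2 = d1 - sigma * sqrt(T) = -0.69551664
exp(-rT) = 0.99104038; exp(-qT) = 0.96464029
C = S_0 * exp(-qT) * N(d1) - K * exp(-rT) * N(d2)
N(d1) = 0.33502741; N(d2) = 0.24336579
C = 9.9900 * 0.96464029 * 0.33502741 - 11.3100 * 0.99104038 * 0.24336579 = 0.5008


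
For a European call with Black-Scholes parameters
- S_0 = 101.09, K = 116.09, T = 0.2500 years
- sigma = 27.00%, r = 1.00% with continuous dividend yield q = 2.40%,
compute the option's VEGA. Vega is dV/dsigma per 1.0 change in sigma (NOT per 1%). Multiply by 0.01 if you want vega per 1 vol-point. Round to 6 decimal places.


Answer: Vega = 12.360566

Derivation:
d1 = -0.9832743940; d2 = -1.1182743940
phi(d1) = 0.2460174526; exp(-qT) = 0.9940179641; exp(-rT) = 0.9975031224
Vega = S * exp(-qT) * phi(d1) * sqrt(T) = 101.0900 * 0.9940179641 * 0.2460174526 * 0.5000000000 = 12.360566


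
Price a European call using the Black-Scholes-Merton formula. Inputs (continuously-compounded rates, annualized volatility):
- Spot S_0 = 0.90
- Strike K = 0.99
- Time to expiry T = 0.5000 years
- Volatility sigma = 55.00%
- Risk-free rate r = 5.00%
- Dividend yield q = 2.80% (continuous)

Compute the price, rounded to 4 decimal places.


Answer: Price = 0.1071

Derivation:
d1 = (ln(S/K) + (r - q + 0.5*sigma^2) * T) / (sigma * sqrt(T)) = -0.02233218
d2 = d1 - sigma * sqrt(T) = -0.41124091
exp(-rT) = 0.97530991; exp(-qT) = 0.98609754
C = S_0 * exp(-qT) * N(d1) - K * exp(-rT) * N(d2)
N(d1) = 0.49109149; N(d2) = 0.34044795
C = 0.9000 * 0.98609754 * 0.49109149 - 0.9900 * 0.97530991 * 0.34044795 = 0.1071


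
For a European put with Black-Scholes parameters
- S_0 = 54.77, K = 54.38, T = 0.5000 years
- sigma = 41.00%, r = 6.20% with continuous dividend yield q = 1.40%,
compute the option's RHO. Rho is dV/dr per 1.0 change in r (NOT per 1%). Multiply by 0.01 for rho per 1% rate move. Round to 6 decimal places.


Answer: Rho = -13.574539

Derivation:
d1 = 0.2523893811; d2 = -0.0375243991
phi(d1) = 0.3864361083; exp(-qT) = 0.9930244429; exp(-rT) = 0.9694755731
N(-d2) = 0.5149665569
Rho = -K*T*exp(-rT)*N(-d2) = -54.3800 * 0.5000 * 0.9694755731 * 0.5149665569 = -13.574539


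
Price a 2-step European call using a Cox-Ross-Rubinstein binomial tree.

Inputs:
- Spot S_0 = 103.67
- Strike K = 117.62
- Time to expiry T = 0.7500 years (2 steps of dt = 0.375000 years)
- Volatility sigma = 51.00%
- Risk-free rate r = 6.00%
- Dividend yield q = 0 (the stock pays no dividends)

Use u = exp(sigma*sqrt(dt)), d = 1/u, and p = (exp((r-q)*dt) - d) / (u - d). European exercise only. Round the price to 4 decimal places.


dt = T/N = 0.375000
u = exp(sigma*sqrt(dt)) = 1.366578; d = 1/u = 0.731755
p = (exp((r-q)*dt) - d) / (u - d) = 0.458396
Discount per step: exp(-r*dt) = 0.977751
Stock lattice S(k, i) with i counting down-moves:
  k=0: S(0,0) = 103.6700
  k=1: S(1,0) = 141.6732; S(1,1) = 75.8610
  k=2: S(2,0) = 193.6075; S(2,1) = 103.6700; S(2,2) = 55.5116
Terminal payoffs V(N, i) = max(S_T - K, 0):
  V(2,0) = 75.987451; V(2,1) = 0.000000; V(2,2) = 0.000000
Backward induction: V(k, i) = exp(-r*dt) * [p * V(k+1, i) + (1-p) * V(k+1, i+1)].
  V(1,0) = exp(-r*dt) * [p*75.987451 + (1-p)*0.000000] = 34.057343
  V(1,1) = exp(-r*dt) * [p*0.000000 + (1-p)*0.000000] = 0.000000
  V(0,0) = exp(-r*dt) * [p*34.057343 + (1-p)*0.000000] = 15.264397

Answer: Price = V(0,0) = 15.2644


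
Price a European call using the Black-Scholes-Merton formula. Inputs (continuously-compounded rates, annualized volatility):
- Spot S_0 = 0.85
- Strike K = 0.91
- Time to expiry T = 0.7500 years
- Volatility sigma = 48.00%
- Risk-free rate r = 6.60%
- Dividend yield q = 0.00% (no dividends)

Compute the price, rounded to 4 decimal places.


Answer: Price = 0.1334

Derivation:
d1 = (ln(S/K) + (r - q + 0.5*sigma^2) * T) / (sigma * sqrt(T)) = 0.16284104
d2 = d1 - sigma * sqrt(T) = -0.25285115
exp(-rT) = 0.95170516; exp(-qT) = 1.00000000
C = S_0 * exp(-qT) * N(d1) - K * exp(-rT) * N(d2)
N(d1) = 0.56467820; N(d2) = 0.40019162
C = 0.8500 * 1.00000000 * 0.56467820 - 0.9100 * 0.95170516 * 0.40019162 = 0.1334


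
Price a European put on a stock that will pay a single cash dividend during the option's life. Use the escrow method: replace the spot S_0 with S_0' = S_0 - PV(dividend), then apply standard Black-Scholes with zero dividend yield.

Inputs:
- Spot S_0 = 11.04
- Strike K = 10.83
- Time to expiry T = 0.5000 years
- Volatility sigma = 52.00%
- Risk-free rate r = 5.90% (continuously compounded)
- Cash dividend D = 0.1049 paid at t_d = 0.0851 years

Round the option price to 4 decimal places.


PV(D) = D * exp(-r * t_d) = 0.1049 * 0.99499168 = 0.10437463
S_0' = S_0 - PV(D) = 11.0400 - 0.10437463 = 10.93562537
d1 = (ln(S_0'/K) + (r + sigma^2/2)*T) / (sigma*sqrt(T)) = 0.29047343
d2 = d1 - sigma*sqrt(T) = -0.07722209
exp(-rT) = 0.97093088
N(-d1) = 0.38572704; N(-d2) = 0.53077657
P = K * exp(-rT) * N(-d2) - S_0' * N(-d1) = 10.8300 * 0.97093088 * 0.53077657 - 10.93562537 * 0.38572704 = 1.3630

Answer: Price = 1.3630


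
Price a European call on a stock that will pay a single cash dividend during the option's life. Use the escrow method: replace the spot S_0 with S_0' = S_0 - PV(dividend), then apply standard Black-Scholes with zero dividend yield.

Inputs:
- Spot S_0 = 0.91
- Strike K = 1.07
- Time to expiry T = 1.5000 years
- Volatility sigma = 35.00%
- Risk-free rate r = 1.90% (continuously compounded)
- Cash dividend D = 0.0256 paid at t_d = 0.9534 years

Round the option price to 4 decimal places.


PV(D) = D * exp(-r * t_d) = 0.0256 * 0.98204848 = 0.02514044
S_0' = S_0 - PV(D) = 0.9100 - 0.02514044 = 0.88485956
d1 = (ln(S_0'/K) + (r + sigma^2/2)*T) / (sigma*sqrt(T)) = -0.16238947
d2 = d1 - sigma*sqrt(T) = -0.59105018
exp(-rT) = 0.97190229
N(d1) = 0.43549958; N(d2) = 0.27724340
C = S_0' * N(d1) - K * exp(-rT) * N(d2) = 0.88485956 * 0.43549958 - 1.0700 * 0.97190229 * 0.27724340 = 0.0970

Answer: Price = 0.0970


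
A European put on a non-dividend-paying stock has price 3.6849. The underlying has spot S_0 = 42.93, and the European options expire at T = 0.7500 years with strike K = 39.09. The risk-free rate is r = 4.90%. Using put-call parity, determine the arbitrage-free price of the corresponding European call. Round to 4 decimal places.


Answer: Call price = 8.9354

Derivation:
Put-call parity: C - P = S_0 * exp(-qT) - K * exp(-rT).
S_0 * exp(-qT) = 42.9300 * 1.00000000 = 42.93000000
K * exp(-rT) = 39.0900 * 0.96391708 = 37.67951883
C = P + S*exp(-qT) - K*exp(-rT)
C = 3.6849 + 42.93000000 - 37.67951883 = 8.9354


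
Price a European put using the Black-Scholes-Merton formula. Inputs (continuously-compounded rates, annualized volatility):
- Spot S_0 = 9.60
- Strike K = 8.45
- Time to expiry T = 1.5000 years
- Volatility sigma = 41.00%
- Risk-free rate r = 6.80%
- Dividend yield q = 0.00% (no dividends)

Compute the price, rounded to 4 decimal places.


Answer: Price = 0.8941

Derivation:
d1 = (ln(S/K) + (r - q + 0.5*sigma^2) * T) / (sigma * sqrt(T)) = 0.70830413
d2 = d1 - sigma * sqrt(T) = 0.20615873
exp(-rT) = 0.90302955; exp(-qT) = 1.00000000
P = K * exp(-rT) * N(-d2) - S_0 * exp(-qT) * N(-d1)
N(-d1) = 0.23937821; N(-d2) = 0.41833346
P = 8.4500 * 0.90302955 * 0.41833346 - 9.6000 * 1.00000000 * 0.23937821 = 0.8941


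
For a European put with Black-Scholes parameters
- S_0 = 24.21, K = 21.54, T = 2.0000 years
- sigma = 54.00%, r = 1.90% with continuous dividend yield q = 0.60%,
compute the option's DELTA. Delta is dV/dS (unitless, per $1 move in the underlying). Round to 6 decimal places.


Answer: Delta = -0.281316

Derivation:
d1 = 0.5688989624; d2 = -0.1947763613
phi(d1) = 0.3393370058; exp(-qT) = 0.9880717129; exp(-rT) = 0.9627129409
N(-d1) = 0.2847123548
Delta = -exp(-qT) * N(-d1) = -0.9880717129 * 0.2847123548 = -0.281316


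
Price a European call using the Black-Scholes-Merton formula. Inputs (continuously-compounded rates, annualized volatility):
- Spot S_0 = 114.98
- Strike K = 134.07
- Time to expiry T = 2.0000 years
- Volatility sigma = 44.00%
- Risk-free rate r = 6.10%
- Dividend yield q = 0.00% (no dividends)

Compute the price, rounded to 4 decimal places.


d1 = (ln(S/K) + (r - q + 0.5*sigma^2) * T) / (sigma * sqrt(T)) = 0.26033767
d2 = d1 - sigma * sqrt(T) = -0.36191630
exp(-rT) = 0.88514837; exp(-qT) = 1.00000000
C = S_0 * exp(-qT) * N(d1) - K * exp(-rT) * N(d2)
N(d1) = 0.60269834; N(d2) = 0.35870729
C = 114.9800 * 1.00000000 * 0.60269834 - 134.0700 * 0.88514837 * 0.35870729 = 26.7298

Answer: Price = 26.7298


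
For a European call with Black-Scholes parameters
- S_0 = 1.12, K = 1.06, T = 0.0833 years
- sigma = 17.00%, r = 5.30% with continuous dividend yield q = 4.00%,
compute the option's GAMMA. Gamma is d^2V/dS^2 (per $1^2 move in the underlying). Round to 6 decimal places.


Answer: Gamma = 3.654584

Derivation:
d1 = 1.1687845206; d2 = 1.1197195637
phi(d1) = 0.2014997454; exp(-qT) = 0.9966735450; exp(-rT) = 0.9955948313
Gamma = exp(-qT) * phi(d1) / (S * sigma * sqrt(T)) = 0.9966735450 * 0.2014997454 / (1.1200 * 0.1700 * 0.2886173938) = 3.654584


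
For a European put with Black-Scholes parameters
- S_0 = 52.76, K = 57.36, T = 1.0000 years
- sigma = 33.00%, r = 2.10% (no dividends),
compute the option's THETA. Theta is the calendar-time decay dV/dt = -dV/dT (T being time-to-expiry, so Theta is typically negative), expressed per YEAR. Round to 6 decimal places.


d1 = -0.0246783892; d2 = -0.3546783892
phi(d1) = 0.3988208164; exp(-qT) = 1.0000000000; exp(-rT) = 0.9792189646
Theta = -S*exp(-qT)*phi(d1)*sigma/(2*sqrt(T)) + r*K*exp(-rT)*N(-d2) - q*S*exp(-qT)*N(-d1)
N(-d1) = 0.5098442536; N(-d2) = 0.6385847287; sqrt(T) = 1.0000000000
Term 1 = -52.7600 * 1.0000000000 * 0.3988208164 * 0.3300 / (2 * 1.0000000000) = -3.4718947351
Term 2 = 0.0210 * 57.3600 * 0.9792189646 * 0.6385847287 = 0.7532285653
Term 3 = 0 (no dividend yield, q = 0)
Theta = -3.4718947351 + (0.7532285653) + (0.0000000000) = -2.718666

Answer: Theta = -2.718666


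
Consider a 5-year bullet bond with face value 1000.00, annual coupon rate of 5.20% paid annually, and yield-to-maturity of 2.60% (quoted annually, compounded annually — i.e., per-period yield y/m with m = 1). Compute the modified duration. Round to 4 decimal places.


Answer: Modified duration = 4.4434

Derivation:
Coupon per period c = face * coupon_rate / m = 52.000000
Periods per year m = 1; per-period yield y/m = 0.026000
Number of cashflows N = 5
Cashflows (t years, CF_t, discount factor 1/(1+y/m)^(m*t), PV):
  t = 1.0000: CF_t = 52.000000, DF = 0.974659, PV = 50.682261
  t = 2.0000: CF_t = 52.000000, DF = 0.949960, PV = 49.397915
  t = 3.0000: CF_t = 52.000000, DF = 0.925887, PV = 48.146116
  t = 4.0000: CF_t = 52.000000, DF = 0.902424, PV = 46.926039
  t = 5.0000: CF_t = 1052.000000, DF = 0.879555, PV = 925.292274
Price P = sum_t PV_t = 1120.444606
First compute Macaulay numerator sum_t t * PV_t:
  t * PV_t at t = 1.0000: 50.682261
  t * PV_t at t = 2.0000: 98.795831
  t * PV_t at t = 3.0000: 144.438349
  t * PV_t at t = 4.0000: 187.704157
  t * PV_t at t = 5.0000: 4626.461370
Macaulay duration D = 5108.081969 / 1120.444606 = 4.558978
Modified duration = D / (1 + y/m) = 4.558978 / (1 + 0.026000) = 4.443448


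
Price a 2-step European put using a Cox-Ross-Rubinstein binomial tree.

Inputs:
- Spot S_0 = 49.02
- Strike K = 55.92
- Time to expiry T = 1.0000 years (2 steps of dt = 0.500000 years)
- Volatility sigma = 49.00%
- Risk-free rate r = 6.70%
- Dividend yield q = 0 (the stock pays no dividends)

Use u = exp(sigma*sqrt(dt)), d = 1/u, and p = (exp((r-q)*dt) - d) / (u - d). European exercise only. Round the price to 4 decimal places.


Answer: Price = V(0,0) = 11.6958

Derivation:
dt = T/N = 0.500000
u = exp(sigma*sqrt(dt)) = 1.414084; d = 1/u = 0.707171
p = (exp((r-q)*dt) - d) / (u - d) = 0.462428
Discount per step: exp(-r*dt) = 0.967055
Stock lattice S(k, i) with i counting down-moves:
  k=0: S(0,0) = 49.0200
  k=1: S(1,0) = 69.3184; S(1,1) = 34.6655
  k=2: S(2,0) = 98.0221; S(2,1) = 49.0200; S(2,2) = 24.5145
Terminal payoffs V(N, i) = max(K - S_T, 0):
  V(2,0) = 0.000000; V(2,1) = 6.900000; V(2,2) = 31.405526
Backward induction: V(k, i) = exp(-r*dt) * [p * V(k+1, i) + (1-p) * V(k+1, i+1)].
  V(1,0) = exp(-r*dt) * [p*0.000000 + (1-p)*6.900000] = 3.587048
  V(1,1) = exp(-r*dt) * [p*6.900000 + (1-p)*31.405526] = 19.412173
  V(0,0) = exp(-r*dt) * [p*3.587048 + (1-p)*19.412173] = 11.695755
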